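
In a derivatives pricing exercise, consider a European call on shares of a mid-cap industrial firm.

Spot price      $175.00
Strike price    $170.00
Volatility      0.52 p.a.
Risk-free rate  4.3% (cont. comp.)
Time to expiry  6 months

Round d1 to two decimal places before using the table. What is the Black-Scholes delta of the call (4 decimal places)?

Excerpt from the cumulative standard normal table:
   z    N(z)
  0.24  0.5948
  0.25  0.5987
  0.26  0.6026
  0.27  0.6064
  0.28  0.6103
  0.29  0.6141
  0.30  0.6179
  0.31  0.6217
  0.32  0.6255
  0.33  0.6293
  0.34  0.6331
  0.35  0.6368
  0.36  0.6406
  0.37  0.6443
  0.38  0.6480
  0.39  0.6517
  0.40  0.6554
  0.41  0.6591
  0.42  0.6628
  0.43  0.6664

σ√T = 0.52·√0.5 = 0.3677
d₁ = [ln(175/170) + (0.043 + 0.52²/2)·0.5] / 0.3677 = [0.0290 + 0.0891] / 0.3677 = 0.3212 ≈ 0.32
N(d₁) = N(0.32) = 0.6255
Δ_call = N(d₁) = 0.6255

0.6255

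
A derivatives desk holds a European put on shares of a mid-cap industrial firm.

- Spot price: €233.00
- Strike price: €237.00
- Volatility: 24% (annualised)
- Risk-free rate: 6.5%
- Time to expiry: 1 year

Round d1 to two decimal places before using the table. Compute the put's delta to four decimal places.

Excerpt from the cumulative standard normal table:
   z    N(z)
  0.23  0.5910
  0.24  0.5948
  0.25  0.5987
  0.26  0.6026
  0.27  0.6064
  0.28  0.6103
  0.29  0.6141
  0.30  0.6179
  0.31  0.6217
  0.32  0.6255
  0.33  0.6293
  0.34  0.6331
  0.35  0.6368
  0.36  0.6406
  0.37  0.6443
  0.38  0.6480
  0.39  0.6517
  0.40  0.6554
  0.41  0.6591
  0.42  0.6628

σ√T = 0.24 × 1.0000 = 0.2400
d₁ = [ln(233/237) + (0.065 + 0.24²/2)·1] / 0.2400 = [-0.0170 + 0.0938] / 0.2400 = 0.3199 → 0.32
N(d₁) = N(0.32) = 0.6255
Δ_put = N(d₁) − 1 = 0.6255 − 1 = -0.3745

-0.3745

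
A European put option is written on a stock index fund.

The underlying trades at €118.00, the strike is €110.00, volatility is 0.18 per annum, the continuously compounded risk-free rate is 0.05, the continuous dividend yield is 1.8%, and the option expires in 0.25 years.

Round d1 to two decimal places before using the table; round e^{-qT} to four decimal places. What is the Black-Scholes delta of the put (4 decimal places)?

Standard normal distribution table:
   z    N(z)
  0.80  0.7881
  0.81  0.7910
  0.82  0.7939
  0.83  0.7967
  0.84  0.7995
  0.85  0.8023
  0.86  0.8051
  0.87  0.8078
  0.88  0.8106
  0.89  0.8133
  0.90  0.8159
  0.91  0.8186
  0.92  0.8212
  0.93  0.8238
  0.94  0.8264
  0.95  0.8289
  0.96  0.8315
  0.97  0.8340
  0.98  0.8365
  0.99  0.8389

-0.1806

T = 0.25;  σ√T = 0.0900
d₁ = [ln(118/110) + (0.05 − 0.018 + 0.18²/2)·0.25] / 0.0900 = [0.0702 + 0.0120] / 0.0900 = 0.9139 which rounds to 0.91
N(d₁) = N(0.91) = 0.8186
Δ_put = exp(−qT)·(N(d₁) − 1) = 0.9955·(0.8186 − 1) = -0.1806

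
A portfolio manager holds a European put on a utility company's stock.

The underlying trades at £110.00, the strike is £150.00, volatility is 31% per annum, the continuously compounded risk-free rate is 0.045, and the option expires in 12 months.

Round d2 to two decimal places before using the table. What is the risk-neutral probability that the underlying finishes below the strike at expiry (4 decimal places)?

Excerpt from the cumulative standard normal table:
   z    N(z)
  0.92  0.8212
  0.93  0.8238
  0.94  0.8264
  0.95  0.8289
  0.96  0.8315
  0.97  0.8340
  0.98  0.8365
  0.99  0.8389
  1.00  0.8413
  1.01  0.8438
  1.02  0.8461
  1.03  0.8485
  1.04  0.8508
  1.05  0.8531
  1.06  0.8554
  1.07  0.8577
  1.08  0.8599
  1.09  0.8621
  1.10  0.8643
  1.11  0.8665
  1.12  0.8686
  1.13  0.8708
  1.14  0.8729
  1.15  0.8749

0.8438

σ√T = 0.31·√1 = 0.3100
ln(S/K) + (r + σ²/2)T = ln(110/150) + (0.045 + 0.31²/2)·1 = -0.3102 + 0.0930 = -0.2171
d₁ = -0.2171 / 0.3100 = -0.7003 which rounds to -0.70
d₂ = d₁ − σ√T = -0.7003 − 0.3100 = -1.0103 which rounds to -1.01
Pr(exercise) under Q = N(−d₂) = N(1.01) = 0.8438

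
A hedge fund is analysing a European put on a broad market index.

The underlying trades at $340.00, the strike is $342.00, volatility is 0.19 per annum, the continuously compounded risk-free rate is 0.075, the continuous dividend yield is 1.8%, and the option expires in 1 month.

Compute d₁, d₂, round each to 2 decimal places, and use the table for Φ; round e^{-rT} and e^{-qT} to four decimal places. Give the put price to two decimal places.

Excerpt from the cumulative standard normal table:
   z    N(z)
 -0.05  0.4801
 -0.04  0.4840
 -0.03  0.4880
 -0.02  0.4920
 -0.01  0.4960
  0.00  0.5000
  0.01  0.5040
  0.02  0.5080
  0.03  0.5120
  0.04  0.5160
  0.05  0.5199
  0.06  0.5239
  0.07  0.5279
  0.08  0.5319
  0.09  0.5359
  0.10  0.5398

T = 0.08333;  σ√T = 0.0548
d₁ = [ln(340/342) + (0.075 − 0.018 + 0.19²/2)·0.08333] / 0.0548 = [-0.0059 + 0.0063] / 0.0548 = 0.0071 ≈ 0.01
d₂ = d₁ − σ√T = 0.0071 − 0.0548 = -0.0478 ≈ -0.05
e^(−qT) = e^(−0.018·0.08333) = 0.9985;  e^(−rT) = e^(−0.075·0.08333) = 0.9938
P = 342·0.9938·N(0.05) − 340·0.9985·N(-0.01) = 342·0.9938·0.5199 − 340·0.9985·0.4960 = 176.7034 − 168.3870 = 8.3164

$8.32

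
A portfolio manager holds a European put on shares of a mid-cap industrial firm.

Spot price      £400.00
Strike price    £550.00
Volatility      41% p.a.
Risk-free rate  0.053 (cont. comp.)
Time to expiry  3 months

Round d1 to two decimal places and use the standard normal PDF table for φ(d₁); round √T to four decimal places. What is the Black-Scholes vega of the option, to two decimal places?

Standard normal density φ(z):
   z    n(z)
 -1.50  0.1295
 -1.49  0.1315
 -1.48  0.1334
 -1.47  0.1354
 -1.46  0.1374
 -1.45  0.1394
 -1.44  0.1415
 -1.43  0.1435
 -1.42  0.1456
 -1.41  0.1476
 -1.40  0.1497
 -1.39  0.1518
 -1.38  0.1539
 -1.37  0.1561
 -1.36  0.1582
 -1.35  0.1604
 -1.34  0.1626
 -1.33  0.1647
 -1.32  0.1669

30.36

σ√T = 0.41 × 0.5000 = 0.2050
d₁ = [ln(400/550) + (0.053 + 0.41²/2)·0.25] / 0.2050 = [-0.3185 + 0.0343] / 0.2050 = -1.3863 which rounds to -1.39
√T = √0.25 = 0.5000
φ(d₁) = φ(-1.39) = 0.1518
vega = S·φ(d₁)·√T = 400·0.1518·0.5000 = 30.3600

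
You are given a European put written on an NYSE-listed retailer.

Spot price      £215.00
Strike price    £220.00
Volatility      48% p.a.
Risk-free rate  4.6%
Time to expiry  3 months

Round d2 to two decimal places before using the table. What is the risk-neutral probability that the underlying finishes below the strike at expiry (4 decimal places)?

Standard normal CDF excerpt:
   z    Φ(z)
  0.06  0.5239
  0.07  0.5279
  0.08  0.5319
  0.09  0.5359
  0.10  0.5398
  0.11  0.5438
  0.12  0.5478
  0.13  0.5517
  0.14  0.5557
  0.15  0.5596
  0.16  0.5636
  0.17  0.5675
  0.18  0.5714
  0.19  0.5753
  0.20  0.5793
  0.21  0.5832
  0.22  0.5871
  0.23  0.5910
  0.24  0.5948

σ√T = 0.48 × 0.5000 = 0.2400
d₁ = [ln(215/220) + (0.046 + 0.48²/2)·0.25] / 0.2400 = [-0.0230 + 0.0403] / 0.2400 = 0.0721 → 0.07
d₂ = d₁ − σ√T = 0.0721 − 0.2400 = -0.1679 → -0.17
Risk-neutral Pr[S_T < K] = N(−d₂) = N(0.17) = 0.5675

0.5675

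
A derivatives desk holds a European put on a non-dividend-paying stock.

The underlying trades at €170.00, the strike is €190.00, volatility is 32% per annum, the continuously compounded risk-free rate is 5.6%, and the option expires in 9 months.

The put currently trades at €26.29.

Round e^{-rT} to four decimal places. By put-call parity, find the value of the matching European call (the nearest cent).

e^(−rT) = e^(−0.056·0.75) = 0.9589
Put-call parity: C − P = S − K·e^(−rT) = 170 − 190·0.9589 = 170 − 182.1910 = -12.1910
C = P + (C − P) = 26.29 + (-12.1910) = 14.0990

€14.10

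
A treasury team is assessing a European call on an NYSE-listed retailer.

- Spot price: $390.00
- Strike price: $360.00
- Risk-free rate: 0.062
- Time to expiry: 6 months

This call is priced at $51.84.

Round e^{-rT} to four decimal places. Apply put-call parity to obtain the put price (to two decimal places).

$10.86

e^(−rT) = e^(−0.062·0.5) = 0.9695
Put-call parity: C − P = S − K·e^(−rT) = 390 − 360·0.9695 = 390 − 349.0200 = 40.9800
P = C − (C − P) = 51.84 − (40.9800) = 10.8600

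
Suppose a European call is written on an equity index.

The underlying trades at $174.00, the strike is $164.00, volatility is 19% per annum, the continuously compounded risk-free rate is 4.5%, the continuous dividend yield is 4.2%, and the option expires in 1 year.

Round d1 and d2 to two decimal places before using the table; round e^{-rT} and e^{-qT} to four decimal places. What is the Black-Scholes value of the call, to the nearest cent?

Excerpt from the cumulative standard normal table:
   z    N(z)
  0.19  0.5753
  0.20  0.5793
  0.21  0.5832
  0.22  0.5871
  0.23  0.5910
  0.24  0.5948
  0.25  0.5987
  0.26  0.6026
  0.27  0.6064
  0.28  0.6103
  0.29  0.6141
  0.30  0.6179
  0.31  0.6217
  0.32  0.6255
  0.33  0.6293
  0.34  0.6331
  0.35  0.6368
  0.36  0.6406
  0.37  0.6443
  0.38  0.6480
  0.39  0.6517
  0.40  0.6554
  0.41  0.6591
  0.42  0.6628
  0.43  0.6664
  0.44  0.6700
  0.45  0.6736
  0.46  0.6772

$17.93

σ√T = 0.19 × 1.0000 = 0.1900
ln(S/K) + (r − q + σ²/2)T = ln(174/164) + (0.045 − 0.042 + 0.19²/2)·1 = 0.0592 + 0.0210 = 0.0802
d₁ = 0.0802 / 0.1900 = 0.4223 ≈ 0.42
d₂ = d₁ − σ√T = 0.4223 − 0.1900 = 0.2323 ≈ 0.23
e^(−qT) = e^(−0.042·1) = 0.9589;  e^(−rT) = e^(−0.045·1) = 0.9560
C = 174·0.9589·N(0.42) − 164·0.9560·N(0.23) = 174·0.9589·0.6628 − 164·0.9560·0.5910 = 110.5873 − 92.6593 = 17.9279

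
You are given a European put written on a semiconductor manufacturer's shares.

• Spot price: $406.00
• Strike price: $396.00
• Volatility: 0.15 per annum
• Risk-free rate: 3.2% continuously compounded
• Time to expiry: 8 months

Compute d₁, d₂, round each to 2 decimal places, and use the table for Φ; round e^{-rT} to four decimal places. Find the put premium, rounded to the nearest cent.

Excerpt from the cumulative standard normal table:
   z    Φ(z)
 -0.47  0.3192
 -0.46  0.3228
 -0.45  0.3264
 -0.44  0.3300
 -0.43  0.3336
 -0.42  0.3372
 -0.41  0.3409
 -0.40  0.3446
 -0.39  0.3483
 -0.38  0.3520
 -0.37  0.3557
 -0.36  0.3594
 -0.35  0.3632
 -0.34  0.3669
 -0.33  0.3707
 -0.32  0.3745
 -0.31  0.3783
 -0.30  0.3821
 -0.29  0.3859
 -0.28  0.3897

T = 0.6667;  σ√T = 0.1225
d₁ = [ln(406/396) + (0.032 + 0.15²/2)·0.6667] / 0.1225 = [0.0249 + 0.0288] / 0.1225 = 0.4390 ≈ 0.44
d₂ = d₁ − σ√T = 0.4390 − 0.1225 = 0.3166 ≈ 0.32
e^(−rT) = e^(−0.032·0.6667) = 0.9789
P = 396·0.9789·N(-0.32) − 406·N(-0.44) = 396·0.9789·0.3745 − 406·0.3300 = 145.1728 − 133.9800 = 11.1928

$11.19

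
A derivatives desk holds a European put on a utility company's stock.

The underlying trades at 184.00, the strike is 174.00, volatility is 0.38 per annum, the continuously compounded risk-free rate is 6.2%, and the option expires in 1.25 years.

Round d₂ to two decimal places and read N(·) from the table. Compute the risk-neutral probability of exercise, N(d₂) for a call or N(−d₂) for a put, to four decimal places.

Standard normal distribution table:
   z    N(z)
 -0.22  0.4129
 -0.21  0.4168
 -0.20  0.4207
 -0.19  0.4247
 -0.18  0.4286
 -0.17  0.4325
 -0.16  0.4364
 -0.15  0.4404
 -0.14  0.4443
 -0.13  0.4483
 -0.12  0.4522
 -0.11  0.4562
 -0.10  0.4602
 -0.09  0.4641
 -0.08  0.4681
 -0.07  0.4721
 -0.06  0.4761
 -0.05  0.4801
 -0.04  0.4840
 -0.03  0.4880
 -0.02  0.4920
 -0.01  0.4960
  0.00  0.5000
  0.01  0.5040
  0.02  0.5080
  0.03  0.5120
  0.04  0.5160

0.4602

T = 1.25;  σ√T = 0.4249
d₁ = [ln(184/174) + (0.062 + ½·0.38²)·1.25] / (σ√T) = (0.0559 + 0.1677) / 0.4249 = 0.5264 which rounds to 0.53
d₂ = 0.5264 − 0.4249 = 0.1015 which rounds to 0.10
Risk-neutral Pr[S_T < K] = N(−d₂) = N(-0.10) = 0.4602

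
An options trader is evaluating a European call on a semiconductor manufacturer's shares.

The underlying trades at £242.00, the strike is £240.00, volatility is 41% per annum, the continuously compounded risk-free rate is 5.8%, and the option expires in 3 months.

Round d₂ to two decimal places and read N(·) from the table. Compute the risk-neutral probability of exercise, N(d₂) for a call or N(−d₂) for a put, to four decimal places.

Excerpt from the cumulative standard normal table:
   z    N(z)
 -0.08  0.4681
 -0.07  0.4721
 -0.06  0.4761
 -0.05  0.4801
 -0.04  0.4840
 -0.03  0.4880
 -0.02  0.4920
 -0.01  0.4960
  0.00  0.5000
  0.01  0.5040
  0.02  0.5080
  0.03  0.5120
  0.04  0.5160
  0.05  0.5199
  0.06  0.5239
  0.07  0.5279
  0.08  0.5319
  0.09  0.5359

T = 0.25;  σ√T = 0.2050
d₁ = [ln(242/240) + (0.058 + 0.41²/2)·0.25] / 0.2050 = [0.0083 + 0.0355] / 0.2050 = 0.2137 → 0.21
d₂ = d₁ − σ√T = 0.2137 − 0.2050 = 0.0087 → 0.01
Pr(exercise) under Q = N(d₂) = 0.5040

0.5040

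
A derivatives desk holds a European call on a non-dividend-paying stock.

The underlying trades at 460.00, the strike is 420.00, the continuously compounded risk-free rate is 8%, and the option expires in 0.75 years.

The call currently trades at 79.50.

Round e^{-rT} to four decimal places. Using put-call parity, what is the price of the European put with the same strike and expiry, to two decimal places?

15.06

e^(−rT) = e^(−0.08·0.75) = 0.9418
Put-call parity: C − P = S − K·e^(−rT) = 460 − 420·0.9418 = 460 − 395.5560 = 64.4440
P = C − (C − P) = 79.50 − (64.4440) = 15.0560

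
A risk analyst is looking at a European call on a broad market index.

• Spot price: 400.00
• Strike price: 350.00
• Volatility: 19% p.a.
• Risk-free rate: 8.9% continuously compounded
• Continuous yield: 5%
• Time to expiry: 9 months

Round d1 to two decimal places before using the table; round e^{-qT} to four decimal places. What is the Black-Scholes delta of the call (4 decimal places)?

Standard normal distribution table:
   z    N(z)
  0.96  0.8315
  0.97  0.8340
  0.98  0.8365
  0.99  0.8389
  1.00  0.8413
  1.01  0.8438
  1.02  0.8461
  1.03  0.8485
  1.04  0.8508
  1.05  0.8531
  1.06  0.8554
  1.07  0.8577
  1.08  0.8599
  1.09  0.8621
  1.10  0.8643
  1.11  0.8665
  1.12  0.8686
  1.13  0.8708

σ√T = 0.19·√0.75 = 0.1645
ln(S/K) + (r − q + σ²/2)T = ln(400/350) + (0.089 − 0.05 + 0.19²/2)·0.75 = 0.1335 + 0.0428 = 0.1763
d₁ = 0.1763 / 0.1645 = 1.0716 ⇒ 1.07
N(d₁) = N(1.07) = 0.8577
Δ_call = exp(−qT)·N(d₁) = 0.9632·0.8577 = 0.8261

0.8261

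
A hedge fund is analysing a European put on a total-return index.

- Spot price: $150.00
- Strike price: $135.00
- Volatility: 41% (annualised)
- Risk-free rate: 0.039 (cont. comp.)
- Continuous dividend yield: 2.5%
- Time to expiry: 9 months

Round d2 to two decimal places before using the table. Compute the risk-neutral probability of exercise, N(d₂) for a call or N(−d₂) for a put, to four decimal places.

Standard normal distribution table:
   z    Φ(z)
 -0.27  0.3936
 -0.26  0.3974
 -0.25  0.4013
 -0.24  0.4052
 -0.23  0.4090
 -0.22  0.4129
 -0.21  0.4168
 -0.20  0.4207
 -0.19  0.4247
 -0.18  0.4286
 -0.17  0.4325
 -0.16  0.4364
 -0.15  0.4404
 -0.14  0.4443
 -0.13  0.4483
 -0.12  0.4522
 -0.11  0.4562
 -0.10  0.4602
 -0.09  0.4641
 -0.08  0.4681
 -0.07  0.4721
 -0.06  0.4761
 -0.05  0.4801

σ√T = 0.41 × 0.8660 = 0.3551
d₁ = [ln(150/135) + (0.039 − 0.025 + 0.41²/2)·0.75] / 0.3551 = [0.1054 + 0.0735] / 0.3551 = 0.5038 ⇒ 0.50
d₂ = d₁ − σ√T = 0.5038 − 0.3551 = 0.1488 ⇒ 0.15
Pr(exercise) under Q = N(−d₂) = N(-0.15) = 0.4404

0.4404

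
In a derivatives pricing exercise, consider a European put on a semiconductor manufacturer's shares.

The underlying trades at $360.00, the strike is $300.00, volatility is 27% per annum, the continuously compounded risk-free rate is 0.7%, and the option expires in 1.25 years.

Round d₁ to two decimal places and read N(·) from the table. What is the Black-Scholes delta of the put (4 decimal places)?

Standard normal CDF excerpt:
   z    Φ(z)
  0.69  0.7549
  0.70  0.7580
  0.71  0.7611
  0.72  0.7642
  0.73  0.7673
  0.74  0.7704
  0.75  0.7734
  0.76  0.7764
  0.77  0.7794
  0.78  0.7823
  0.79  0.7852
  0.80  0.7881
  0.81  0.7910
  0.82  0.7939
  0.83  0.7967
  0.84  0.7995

σ√T = 0.27·√1.25 = 0.3019
d₁ = [ln(360/300) + (0.007 + 0.27²/2)·1.25] / 0.3019 = [0.1823 + 0.0543] / 0.3019 = 0.7839 → 0.78
N(d₁) = N(0.78) = 0.7823
Δ_put = N(d₁) − 1 = 0.7823 − 1 = -0.2177

-0.2177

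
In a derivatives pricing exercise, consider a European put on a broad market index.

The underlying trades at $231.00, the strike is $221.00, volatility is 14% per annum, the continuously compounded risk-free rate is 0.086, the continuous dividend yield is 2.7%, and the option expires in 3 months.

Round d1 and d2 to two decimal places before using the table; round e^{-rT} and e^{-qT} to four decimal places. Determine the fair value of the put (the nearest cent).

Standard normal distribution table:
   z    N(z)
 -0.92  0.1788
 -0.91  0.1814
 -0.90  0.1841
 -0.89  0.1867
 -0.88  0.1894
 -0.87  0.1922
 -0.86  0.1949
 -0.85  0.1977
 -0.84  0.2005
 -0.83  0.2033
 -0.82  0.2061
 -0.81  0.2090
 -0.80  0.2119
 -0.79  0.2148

$1.75

σ√T = 0.14·√0.25 = 0.0700
d₁ = [ln(231/221) + (0.086 − 0.027 + 0.14²/2)·0.25] / 0.0700 = [0.0443 + 0.0172] / 0.0700 = 0.8779 which rounds to 0.88
d₂ = d₁ − σ√T = 0.8779 − 0.0700 = 0.8079 which rounds to 0.81
exp(−qT) = exp(−0.027·0.25) = 0.9933;  exp(−rT) = exp(−0.086·0.25) = 0.9787
N(−d₂) = N(-0.81) = 0.2090;  N(−d₁) = N(-0.88) = 0.1894
P = 221·0.9787·0.2090 − 231·0.9933·0.1894 = 45.2052 − 43.4583 = 1.7469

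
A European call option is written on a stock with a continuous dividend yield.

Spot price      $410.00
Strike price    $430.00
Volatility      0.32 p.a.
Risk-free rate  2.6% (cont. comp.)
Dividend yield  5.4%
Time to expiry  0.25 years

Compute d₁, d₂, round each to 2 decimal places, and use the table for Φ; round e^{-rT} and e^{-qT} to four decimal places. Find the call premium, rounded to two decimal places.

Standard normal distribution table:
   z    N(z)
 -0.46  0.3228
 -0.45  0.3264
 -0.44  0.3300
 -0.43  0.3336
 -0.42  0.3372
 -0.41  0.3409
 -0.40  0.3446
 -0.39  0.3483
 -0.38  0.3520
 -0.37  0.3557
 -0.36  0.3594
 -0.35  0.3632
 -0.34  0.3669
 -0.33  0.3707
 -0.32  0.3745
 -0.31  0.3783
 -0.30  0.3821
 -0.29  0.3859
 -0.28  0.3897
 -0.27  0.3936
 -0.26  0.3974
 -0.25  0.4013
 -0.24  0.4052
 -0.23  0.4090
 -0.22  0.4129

$16.70

σ√T = 0.32 × 0.5000 = 0.1600
d₁ = [ln(410/430) + (0.026 − 0.054 + 0.32²/2)·0.25] / 0.1600 = [-0.0476 + 0.0058] / 0.1600 = -0.2614 which rounds to -0.26
d₂ = d₁ − σ√T = -0.2614 − 0.1600 = -0.4214 which rounds to -0.42
e^(−qT) = e^(−0.054·0.25) = 0.9866;  e^(−rT) = e^(−0.026·0.25) = 0.9935
C = 410·0.9866·N(-0.26) − 430·0.9935·N(-0.42) = 410·0.9866·0.3974 − 430·0.9935·0.3372 = 160.7507 − 144.0535 = 16.6972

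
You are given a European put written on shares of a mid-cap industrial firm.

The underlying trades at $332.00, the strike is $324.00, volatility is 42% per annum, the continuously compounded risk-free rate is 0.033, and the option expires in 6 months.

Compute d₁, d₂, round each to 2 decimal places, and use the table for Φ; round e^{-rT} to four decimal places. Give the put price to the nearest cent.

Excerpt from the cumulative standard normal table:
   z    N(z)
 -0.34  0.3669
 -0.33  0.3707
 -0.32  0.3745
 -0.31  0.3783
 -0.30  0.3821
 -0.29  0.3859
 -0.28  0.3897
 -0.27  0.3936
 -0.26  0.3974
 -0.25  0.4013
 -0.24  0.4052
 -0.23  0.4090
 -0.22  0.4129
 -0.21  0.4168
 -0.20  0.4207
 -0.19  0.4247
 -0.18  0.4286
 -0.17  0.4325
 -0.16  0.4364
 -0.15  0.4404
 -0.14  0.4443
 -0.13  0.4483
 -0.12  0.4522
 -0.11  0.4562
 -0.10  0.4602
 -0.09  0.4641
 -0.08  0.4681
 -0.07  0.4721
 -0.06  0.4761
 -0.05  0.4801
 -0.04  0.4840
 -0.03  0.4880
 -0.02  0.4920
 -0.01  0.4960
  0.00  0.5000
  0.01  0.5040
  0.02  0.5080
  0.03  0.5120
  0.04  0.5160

$32.50

T = 0.5;  σ√T = 0.2970
d₁ = [ln(332/324) + (0.033 + 0.42²/2)·0.5] / 0.2970 = [0.0244 + 0.0606] / 0.2970 = 0.2862 ⇒ 0.29
d₂ = d₁ − σ√T = 0.2862 − 0.2970 = -0.0108 ⇒ -0.01
e^(−rT) = e^(−0.033·0.5) = 0.9836
N(−d₂) = N(0.01) = 0.5040;  N(−d₁) = N(-0.29) = 0.3859
P = 324·0.9836·0.5040 − 332·0.3859 = 160.6179 − 128.1188 = 32.4991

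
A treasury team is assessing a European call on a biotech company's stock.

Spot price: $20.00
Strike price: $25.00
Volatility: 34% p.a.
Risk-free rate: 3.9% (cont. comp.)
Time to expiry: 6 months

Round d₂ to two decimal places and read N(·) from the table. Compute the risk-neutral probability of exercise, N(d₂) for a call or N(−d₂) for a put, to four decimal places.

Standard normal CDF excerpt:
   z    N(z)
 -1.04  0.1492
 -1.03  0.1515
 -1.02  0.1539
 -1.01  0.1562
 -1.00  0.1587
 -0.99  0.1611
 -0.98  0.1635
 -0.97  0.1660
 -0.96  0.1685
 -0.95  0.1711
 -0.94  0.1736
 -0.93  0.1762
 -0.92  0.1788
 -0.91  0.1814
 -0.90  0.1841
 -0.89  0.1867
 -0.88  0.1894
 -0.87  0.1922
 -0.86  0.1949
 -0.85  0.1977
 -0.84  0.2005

σ√T = 0.34·√0.5 = 0.2404
ln(S/K) + (r + σ²/2)T = ln(20/25) + (0.039 + 0.34²/2)·0.5 = -0.2231 + 0.0484 = -0.1747
d₁ = -0.1747 / 0.2404 = -0.7268 ≈ -0.73
d₂ = d₁ − σ√T = -0.7268 − 0.2404 = -0.9673 ≈ -0.97
Pr(exercise) under Q = N(d₂) = 0.1660

0.1660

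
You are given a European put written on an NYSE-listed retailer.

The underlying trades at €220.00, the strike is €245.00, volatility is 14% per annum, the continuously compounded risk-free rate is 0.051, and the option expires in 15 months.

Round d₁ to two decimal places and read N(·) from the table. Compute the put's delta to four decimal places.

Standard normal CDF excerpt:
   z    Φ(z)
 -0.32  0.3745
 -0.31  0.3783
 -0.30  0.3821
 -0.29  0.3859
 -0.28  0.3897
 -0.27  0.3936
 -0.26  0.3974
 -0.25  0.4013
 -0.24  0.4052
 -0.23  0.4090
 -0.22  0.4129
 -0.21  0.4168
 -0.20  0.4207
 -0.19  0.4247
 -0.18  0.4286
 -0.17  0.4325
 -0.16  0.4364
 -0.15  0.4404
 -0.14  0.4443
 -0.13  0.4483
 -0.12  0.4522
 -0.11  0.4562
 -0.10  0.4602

-0.5793

σ√T = 0.14·√1.25 = 0.1565
d₁ = [ln(220/245) + (0.051 + 0.14²/2)·1.25] / 0.1565 = [-0.1076 + 0.0760] / 0.1565 = -0.2021 ⇒ -0.20
N(d₁) = N(-0.20) = 0.4207
Δ_put = N(d₁) − 1 = 0.4207 − 1 = -0.5793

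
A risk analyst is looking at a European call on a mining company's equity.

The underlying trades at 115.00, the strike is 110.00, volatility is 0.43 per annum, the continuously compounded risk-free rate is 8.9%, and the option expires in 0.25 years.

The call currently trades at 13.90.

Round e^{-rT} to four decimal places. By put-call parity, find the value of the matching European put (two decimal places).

6.48

exp(−rT) = exp(−0.089·0.25) = 0.9780
Put-call parity: C − P = S − K·e^(−rT) = 115 − 110·0.9780 = 115 − 107.5800 = 7.4200
P = C − (C − P) = 13.90 − (7.4200) = 6.4800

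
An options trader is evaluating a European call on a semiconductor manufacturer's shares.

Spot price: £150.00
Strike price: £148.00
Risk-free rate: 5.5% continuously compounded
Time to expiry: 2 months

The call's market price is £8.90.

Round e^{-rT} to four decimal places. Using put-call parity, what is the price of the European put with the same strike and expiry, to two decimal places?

£5.55

e^(−rT) = e^(−0.055·0.1667) = 0.9909
Put-call parity: C − P = S − K·e^(−rT) = 150 − 148·0.9909 = 150 − 146.6532 = 3.3468
P = C − (C − P) = 8.90 − (3.3468) = 5.5532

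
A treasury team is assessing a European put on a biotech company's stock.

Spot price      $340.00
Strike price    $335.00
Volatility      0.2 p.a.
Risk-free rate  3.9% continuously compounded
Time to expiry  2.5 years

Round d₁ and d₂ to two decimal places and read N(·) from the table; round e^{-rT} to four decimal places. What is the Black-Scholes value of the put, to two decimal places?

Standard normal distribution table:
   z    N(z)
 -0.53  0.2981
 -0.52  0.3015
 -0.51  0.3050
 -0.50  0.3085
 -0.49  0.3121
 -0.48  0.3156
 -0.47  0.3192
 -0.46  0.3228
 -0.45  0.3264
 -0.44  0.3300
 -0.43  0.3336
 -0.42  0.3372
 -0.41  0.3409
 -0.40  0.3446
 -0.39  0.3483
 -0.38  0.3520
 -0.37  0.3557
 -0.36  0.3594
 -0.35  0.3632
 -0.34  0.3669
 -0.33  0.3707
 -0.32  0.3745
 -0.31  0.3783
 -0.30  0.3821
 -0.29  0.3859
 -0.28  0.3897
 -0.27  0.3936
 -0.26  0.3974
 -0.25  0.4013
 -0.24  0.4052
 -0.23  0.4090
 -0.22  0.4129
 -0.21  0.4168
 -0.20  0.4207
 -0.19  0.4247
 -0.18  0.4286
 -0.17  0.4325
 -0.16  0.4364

T = 2.5;  σ√T = 0.3162
ln(S/K) + (r + σ²/2)T = ln(340/335) + (0.039 + 0.2²/2)·2.5 = 0.0148 + 0.1475 = 0.1623
d₁ = 0.1623 / 0.3162 = 0.5133 which rounds to 0.51
d₂ = d₁ − σ√T = 0.5133 − 0.3162 = 0.1971 which rounds to 0.20
e^(−rT) = e^(−0.039·2.5) = 0.9071
N(−d₂) = N(-0.20) = 0.4207;  N(−d₁) = N(-0.51) = 0.3050
P = 335·0.9071·0.4207 − 340·0.3050 = 127.8417 − 103.7000 = 24.1417

$24.14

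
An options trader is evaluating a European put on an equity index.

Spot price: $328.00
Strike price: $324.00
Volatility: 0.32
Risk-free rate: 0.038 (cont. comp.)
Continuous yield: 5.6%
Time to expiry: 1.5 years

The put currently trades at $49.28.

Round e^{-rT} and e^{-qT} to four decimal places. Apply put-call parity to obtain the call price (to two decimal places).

exp(−qT) = exp(−0.056·1.5) = 0.9194;  exp(−rT) = exp(−0.038·1.5) = 0.9446
Put-call parity: C − P = S·e^(−qT) − K·e^(−rT) = 328·0.9194 − 324·0.9446 = 301.5632 − 306.0504 = -4.4872
C = P + (C − P) = 49.28 + (-4.4872) = 44.7928

$44.79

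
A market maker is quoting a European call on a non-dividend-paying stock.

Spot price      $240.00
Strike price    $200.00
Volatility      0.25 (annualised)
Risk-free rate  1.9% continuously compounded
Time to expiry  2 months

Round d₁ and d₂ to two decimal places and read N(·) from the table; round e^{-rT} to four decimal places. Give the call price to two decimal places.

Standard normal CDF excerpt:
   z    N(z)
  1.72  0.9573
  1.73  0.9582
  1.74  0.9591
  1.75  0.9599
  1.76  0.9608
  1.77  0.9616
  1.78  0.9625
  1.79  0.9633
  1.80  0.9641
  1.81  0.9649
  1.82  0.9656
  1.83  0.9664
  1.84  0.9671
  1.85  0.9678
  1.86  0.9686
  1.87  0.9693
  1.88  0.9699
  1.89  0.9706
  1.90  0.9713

σ√T = 0.25 × 0.4082 = 0.1021
d₁ = [ln(240/200) + (0.019 + 0.25²/2)·0.1667] / 0.1021 = [0.1823 + 0.0084] / 0.1021 = 1.8684 which rounds to 1.87
d₂ = d₁ − σ√T = 1.8684 − 0.1021 = 1.7664 which rounds to 1.77
exp(−rT) = exp(−0.019·0.1667) = 0.9968
N(d₁) = N(1.87) = 0.9693;  N(d₂) = N(1.77) = 0.9616
C = 240·0.9693 − 200·0.9968·0.9616 = 232.6320 − 191.7046 = 40.9274

$40.93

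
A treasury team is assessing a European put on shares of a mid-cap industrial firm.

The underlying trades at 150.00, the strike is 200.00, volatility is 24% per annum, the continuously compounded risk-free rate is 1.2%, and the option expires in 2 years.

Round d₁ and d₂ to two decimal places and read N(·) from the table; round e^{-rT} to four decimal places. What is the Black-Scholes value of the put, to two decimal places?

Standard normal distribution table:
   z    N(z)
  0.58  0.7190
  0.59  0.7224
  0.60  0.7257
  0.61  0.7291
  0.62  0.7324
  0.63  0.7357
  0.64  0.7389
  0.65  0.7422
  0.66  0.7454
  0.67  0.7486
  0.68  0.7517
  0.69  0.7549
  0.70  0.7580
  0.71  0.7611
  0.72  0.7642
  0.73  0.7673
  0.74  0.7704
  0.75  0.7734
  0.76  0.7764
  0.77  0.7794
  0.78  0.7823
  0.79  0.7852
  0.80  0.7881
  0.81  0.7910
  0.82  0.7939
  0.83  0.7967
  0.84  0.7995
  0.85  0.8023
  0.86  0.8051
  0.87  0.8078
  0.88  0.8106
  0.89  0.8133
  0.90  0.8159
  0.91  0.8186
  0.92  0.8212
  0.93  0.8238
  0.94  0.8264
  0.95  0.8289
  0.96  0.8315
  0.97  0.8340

σ√T = 0.24·√2 = 0.3394
d₁ = [ln(150/200) + (0.012 + 0.24²/2)·2] / 0.3394 = [-0.2877 + 0.0816] / 0.3394 = -0.6072 which rounds to -0.61
d₂ = d₁ − σ√T = -0.6072 − 0.3394 = -0.9466 which rounds to -0.95
e^(−rT) = e^(−0.012·2) = 0.9763
N(−d₂) = N(0.95) = 0.8289;  N(−d₁) = N(0.61) = 0.7291
P = 200·0.9763·0.8289 − 150·0.7291 = 161.8510 − 109.3650 = 52.4860

52.49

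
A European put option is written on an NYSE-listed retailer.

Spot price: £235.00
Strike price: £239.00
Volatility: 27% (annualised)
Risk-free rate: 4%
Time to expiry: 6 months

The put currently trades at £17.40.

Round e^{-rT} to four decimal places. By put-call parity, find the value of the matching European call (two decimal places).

£18.13

e^(−rT) = e^(−0.04·0.5) = 0.9802
Put-call parity: C − P = S − K·e^(−rT) = 235 − 239·0.9802 = 235 − 234.2678 = 0.7322
C = P + (C − P) = 17.40 + (0.7322) = 18.1322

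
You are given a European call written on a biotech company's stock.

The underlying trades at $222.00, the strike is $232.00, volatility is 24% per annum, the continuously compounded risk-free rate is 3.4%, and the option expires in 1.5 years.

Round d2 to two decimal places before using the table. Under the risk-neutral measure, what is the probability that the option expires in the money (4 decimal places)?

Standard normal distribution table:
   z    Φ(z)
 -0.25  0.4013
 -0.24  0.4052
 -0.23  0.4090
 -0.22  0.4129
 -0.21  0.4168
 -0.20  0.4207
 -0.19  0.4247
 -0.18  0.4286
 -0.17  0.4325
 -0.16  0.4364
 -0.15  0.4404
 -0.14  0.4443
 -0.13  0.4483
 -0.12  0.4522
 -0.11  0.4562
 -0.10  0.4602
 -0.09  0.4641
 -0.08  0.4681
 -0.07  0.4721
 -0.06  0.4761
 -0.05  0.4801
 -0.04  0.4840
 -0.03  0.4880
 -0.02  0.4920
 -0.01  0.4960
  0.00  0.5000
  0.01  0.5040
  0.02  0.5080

T = 1.5;  σ√T = 0.2939
d₁ = [ln(222/232) + (0.034 + ½·0.24²)·1.5] / (σ√T) = (-0.0441 + 0.0942) / 0.2939 = 0.1706 ⇒ 0.17
d₂ = 0.1706 − 0.2939 = -0.1234 ⇒ -0.12
Risk-neutral Pr[S_T > K] = N(d₂) = N(-0.12) = 0.4522

0.4522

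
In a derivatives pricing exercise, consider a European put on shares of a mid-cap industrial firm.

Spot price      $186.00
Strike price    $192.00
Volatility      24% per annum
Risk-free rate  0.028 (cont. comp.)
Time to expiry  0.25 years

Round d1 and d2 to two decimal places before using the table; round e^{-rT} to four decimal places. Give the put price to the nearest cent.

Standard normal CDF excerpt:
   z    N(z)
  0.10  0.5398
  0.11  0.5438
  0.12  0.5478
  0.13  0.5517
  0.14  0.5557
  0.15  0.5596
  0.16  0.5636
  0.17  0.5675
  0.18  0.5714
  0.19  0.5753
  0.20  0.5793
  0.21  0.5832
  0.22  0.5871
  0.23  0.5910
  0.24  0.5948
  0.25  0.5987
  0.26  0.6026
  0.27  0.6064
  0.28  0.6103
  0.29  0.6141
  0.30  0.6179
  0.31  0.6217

T = 0.25;  σ√T = 0.1200
d₁ = [ln(186/192) + (0.028 + ½·0.24²)·0.25] / (σ√T) = (-0.0317 + 0.0142) / 0.1200 = -0.1462 ⇒ -0.15
d₂ = -0.1462 − 0.1200 = -0.2662 ⇒ -0.27
exp(−rT) = exp(−0.028·0.25) = 0.9930
N(−d₂) = N(0.27) = 0.6064;  N(−d₁) = N(0.15) = 0.5596
P = 192·0.9930·0.6064 − 186·0.5596 = 115.6138 − 104.0856 = 11.5282

$11.53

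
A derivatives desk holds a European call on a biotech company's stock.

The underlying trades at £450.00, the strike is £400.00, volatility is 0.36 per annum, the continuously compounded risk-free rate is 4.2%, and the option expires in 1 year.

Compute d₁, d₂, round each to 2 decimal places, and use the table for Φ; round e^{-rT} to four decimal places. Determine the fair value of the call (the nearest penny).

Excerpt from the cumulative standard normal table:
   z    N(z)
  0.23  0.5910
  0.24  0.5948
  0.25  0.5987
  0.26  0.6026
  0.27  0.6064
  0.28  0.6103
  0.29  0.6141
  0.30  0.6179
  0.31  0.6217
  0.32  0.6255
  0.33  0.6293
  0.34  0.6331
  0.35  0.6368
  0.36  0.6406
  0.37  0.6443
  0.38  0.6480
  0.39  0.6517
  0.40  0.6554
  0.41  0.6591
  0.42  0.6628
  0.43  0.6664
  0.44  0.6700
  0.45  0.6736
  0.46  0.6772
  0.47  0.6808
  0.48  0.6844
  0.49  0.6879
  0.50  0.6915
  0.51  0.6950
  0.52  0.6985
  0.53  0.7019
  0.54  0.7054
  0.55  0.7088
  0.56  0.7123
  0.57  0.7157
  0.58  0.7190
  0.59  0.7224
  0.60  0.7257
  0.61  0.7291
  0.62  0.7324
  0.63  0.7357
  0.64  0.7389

σ√T = 0.36·√1 = 0.3600
d₁ = [ln(450/400) + (0.042 + ½·0.36²)·1] / (σ√T) = (0.1178 + 0.1068) / 0.3600 = 0.6238 which rounds to 0.62
d₂ = 0.6238 − 0.3600 = 0.2638 which rounds to 0.26
e^(−rT) = e^(−0.042·1) = 0.9589
C = 450·N(0.62) − 400·0.9589·N(0.26) = 450·0.7324 − 400·0.9589·0.6026 = 329.5800 − 231.1333 = 98.4467

£98.45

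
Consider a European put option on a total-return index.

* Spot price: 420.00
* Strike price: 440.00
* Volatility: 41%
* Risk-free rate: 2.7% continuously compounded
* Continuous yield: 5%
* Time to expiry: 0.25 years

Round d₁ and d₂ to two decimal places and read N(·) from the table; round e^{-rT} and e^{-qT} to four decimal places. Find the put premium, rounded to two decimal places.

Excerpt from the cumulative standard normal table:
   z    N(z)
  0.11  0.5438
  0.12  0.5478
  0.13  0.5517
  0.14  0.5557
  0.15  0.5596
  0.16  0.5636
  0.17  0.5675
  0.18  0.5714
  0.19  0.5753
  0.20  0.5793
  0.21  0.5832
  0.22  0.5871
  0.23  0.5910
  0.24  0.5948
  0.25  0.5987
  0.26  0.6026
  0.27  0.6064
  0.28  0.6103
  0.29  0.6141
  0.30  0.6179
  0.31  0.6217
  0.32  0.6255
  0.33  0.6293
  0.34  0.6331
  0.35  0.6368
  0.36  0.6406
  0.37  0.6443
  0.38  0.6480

47.86

σ√T = 0.41·√0.25 = 0.2050
d₁ = [ln(420/440) + (0.027 − 0.05 + 0.41²/2)·0.25] / 0.2050 = [-0.0465 + 0.0153] / 0.2050 = -0.1525 ⇒ -0.15
d₂ = d₁ − σ√T = -0.1525 − 0.2050 = -0.3575 ⇒ -0.36
exp(−qT) = exp(−0.05·0.25) = 0.9876;  exp(−rT) = exp(−0.027·0.25) = 0.9933
N(−d₂) = N(0.36) = 0.6406;  N(−d₁) = N(0.15) = 0.5596
P = 440·0.9933·0.6406 − 420·0.9876·0.5596 = 279.9755 − 232.1176 = 47.8579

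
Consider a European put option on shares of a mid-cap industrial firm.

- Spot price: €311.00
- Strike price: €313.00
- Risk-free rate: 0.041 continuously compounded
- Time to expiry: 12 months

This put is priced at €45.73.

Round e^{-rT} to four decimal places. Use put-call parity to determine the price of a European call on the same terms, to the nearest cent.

€56.31

e^(−rT) = e^(−0.041·1) = 0.9598
Put-call parity: C − P = S − K·e^(−rT) = 311 − 313·0.9598 = 311 − 300.4174 = 10.5826
C = P + (C − P) = 45.73 + (10.5826) = 56.3126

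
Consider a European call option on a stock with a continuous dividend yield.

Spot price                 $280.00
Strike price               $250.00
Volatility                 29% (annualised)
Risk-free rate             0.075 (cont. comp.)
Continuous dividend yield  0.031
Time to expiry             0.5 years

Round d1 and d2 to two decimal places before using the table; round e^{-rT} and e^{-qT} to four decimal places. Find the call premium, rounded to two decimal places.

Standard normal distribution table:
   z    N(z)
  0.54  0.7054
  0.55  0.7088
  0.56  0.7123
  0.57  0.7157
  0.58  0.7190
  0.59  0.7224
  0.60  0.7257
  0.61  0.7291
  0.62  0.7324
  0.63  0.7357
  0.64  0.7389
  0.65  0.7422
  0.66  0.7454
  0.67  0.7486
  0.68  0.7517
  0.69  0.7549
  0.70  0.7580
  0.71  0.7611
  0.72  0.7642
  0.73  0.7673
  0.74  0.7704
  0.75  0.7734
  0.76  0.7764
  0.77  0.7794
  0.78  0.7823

$42.52

T = 0.5;  σ√T = 0.2051
d₁ = [ln(280/250) + (0.075 − 0.031 + ½·0.29²)·0.5] / (σ√T) = (0.1133 + 0.0430) / 0.2051 = 0.7625 ⇒ 0.76
d₂ = 0.7625 − 0.2051 = 0.5574 ⇒ 0.56
e^(−qT) = e^(−0.031·0.5) = 0.9846;  e^(−rT) = e^(−0.075·0.5) = 0.9632
N(d₁) = N(0.76) = 0.7764;  N(d₂) = N(0.56) = 0.7123
C = 280·0.9846·0.7764 − 250·0.9632·0.7123 = 214.0442 − 171.5218 = 42.5223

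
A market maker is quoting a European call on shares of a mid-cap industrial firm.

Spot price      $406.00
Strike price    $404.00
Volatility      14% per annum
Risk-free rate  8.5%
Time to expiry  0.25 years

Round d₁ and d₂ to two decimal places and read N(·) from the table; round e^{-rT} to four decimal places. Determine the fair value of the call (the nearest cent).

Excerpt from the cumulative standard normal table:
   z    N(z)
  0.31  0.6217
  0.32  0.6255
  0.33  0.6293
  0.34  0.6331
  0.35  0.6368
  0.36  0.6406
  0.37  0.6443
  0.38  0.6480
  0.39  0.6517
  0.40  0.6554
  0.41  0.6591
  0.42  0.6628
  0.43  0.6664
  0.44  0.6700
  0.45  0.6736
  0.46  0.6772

$17.19

σ√T = 0.14·√0.25 = 0.0700
d₁ = [ln(406/404) + (0.085 + ½·0.14²)·0.25] / (σ√T) = (0.0049 + 0.0237) / 0.0700 = 0.4091 → 0.41
d₂ = 0.4091 − 0.0700 = 0.3391 → 0.34
exp(−rT) = exp(−0.085·0.25) = 0.9790
N(d₁) = N(0.41) = 0.6591;  N(d₂) = N(0.34) = 0.6331
C = 406·0.6591 − 404·0.9790·0.6331 = 267.5946 − 250.4012 = 17.1934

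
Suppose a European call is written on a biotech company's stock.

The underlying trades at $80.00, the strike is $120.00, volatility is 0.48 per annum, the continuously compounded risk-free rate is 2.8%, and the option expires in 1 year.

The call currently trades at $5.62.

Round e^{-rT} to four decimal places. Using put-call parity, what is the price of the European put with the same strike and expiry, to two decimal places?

exp(−rT) = exp(−0.028·1) = 0.9724
Put-call parity: C − P = S − K·e^(−rT) = 80 − 120·0.9724 = 80 − 116.6880 = -36.6880
P = C − (C − P) = 5.62 − (-36.6880) = 42.3080

$42.31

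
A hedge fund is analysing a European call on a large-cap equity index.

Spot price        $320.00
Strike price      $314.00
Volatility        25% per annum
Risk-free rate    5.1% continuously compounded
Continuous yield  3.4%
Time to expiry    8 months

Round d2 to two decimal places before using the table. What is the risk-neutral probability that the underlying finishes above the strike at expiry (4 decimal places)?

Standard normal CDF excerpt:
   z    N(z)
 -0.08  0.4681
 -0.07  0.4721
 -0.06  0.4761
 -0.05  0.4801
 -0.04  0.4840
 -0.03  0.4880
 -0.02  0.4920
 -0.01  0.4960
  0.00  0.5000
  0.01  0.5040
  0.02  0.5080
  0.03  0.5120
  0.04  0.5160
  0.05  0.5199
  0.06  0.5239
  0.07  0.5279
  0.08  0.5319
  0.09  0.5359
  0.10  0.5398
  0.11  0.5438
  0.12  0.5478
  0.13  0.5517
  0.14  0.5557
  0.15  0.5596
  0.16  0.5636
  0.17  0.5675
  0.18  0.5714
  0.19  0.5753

T = 0.6667;  σ√T = 0.2041
d₁ = [ln(320/314) + (0.051 − 0.034 + 0.25²/2)·0.6667] / 0.2041 = [0.0189 + 0.0322] / 0.2041 = 0.2503 ≈ 0.25
d₂ = d₁ − σ√T = 0.2503 − 0.2041 = 0.0462 ≈ 0.05
Pr(exercise) under Q = N(d₂) = 0.5199

0.5199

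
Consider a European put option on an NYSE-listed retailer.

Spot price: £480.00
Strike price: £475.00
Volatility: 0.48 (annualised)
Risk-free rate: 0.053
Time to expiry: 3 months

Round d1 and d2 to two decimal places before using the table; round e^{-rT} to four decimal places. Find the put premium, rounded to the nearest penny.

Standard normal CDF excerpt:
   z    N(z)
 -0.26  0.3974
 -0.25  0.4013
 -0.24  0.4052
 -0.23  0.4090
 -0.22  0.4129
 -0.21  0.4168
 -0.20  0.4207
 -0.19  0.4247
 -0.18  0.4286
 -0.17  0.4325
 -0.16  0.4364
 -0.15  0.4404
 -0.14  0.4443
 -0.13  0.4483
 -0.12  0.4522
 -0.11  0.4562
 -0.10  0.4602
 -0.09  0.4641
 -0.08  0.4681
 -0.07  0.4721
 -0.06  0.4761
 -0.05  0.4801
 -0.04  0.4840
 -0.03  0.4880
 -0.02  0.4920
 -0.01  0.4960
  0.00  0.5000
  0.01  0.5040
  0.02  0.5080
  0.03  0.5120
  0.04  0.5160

£39.92

T = 0.25;  σ√T = 0.2400
d₁ = [ln(480/475) + (0.053 + 0.48²/2)·0.25] / 0.2400 = [0.0105 + 0.0420] / 0.2400 = 0.2188 which rounds to 0.22
d₂ = d₁ − σ√T = 0.2188 − 0.2400 = -0.0212 which rounds to -0.02
exp(−rT) = exp(−0.053·0.25) = 0.9868
P = 475·0.9868·N(0.02) − 480·N(-0.22) = 475·0.9868·0.5080 − 480·0.4129 = 238.1148 − 198.1920 = 39.9228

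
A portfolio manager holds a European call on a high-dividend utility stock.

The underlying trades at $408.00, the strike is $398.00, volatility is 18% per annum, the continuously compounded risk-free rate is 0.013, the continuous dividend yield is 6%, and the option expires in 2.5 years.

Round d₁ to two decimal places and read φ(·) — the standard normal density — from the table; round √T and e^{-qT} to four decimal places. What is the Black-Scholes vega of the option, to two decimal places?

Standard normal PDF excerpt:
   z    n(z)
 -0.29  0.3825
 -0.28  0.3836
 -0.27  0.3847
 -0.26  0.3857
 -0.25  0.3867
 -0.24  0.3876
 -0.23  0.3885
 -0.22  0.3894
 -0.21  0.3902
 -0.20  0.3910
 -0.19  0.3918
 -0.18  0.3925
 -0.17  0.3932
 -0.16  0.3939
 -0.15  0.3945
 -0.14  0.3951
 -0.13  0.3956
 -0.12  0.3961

217.93

T = 2.5;  σ√T = 0.2846
d₁ = [ln(408/398) + (0.013 − 0.06 + ½·0.18²)·2.5] / (σ√T) = (0.0248 − 0.0770) / 0.2846 = -0.1834 → -0.18
√T = √2.5 = 1.5811
φ(d₁) = φ(-0.18) = 0.3925
exp(−qT) = exp(−0.06·2.5) = 0.8607
vega = S·exp(−qT)·φ(d₁)·√T = 408·0.8607·0.3925·1.5811 = 217.9270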